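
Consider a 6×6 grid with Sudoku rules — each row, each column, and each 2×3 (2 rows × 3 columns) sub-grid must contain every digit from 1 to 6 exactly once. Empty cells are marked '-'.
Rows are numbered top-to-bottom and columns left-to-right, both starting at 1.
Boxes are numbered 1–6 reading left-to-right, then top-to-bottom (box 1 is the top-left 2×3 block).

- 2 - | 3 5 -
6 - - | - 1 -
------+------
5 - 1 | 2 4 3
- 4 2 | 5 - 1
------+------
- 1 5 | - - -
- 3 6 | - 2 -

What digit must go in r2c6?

2

Cell r2c6 itself could take any of {2, 4} by direct elimination.
Consider where 2 can go in row 2.
r2c2 is out (column 2 already has a 2).
r2c3 is out (column 3 already has a 2).
r2c4 is out (column 4 already has a 2).
So the only cell in row 2 that can hold 2 is r2c6.
Therefore r2c6 = 2.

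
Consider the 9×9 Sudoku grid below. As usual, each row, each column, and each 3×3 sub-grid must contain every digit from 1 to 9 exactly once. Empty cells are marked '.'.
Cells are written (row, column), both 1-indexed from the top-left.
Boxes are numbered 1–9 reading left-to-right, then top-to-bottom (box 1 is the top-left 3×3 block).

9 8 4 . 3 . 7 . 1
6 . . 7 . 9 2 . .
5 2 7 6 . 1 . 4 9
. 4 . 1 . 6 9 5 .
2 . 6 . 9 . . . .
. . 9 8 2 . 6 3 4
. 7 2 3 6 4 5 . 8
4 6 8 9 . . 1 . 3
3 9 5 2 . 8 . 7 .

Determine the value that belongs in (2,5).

Cell (2,5) itself could take any of {4, 5, 8} by direct elimination.
Consider where 4 can go in column 5.
(3,5) is out (row 3 already has a 4).
(4,5) is out (row 4 already has a 4).
(8,5) is out (row 8 already has a 4).
(9,5) is out (box 8 already has a 4).
So the only cell in column 5 that can hold 4 is (2,5).
Therefore (2,5) = 4.

4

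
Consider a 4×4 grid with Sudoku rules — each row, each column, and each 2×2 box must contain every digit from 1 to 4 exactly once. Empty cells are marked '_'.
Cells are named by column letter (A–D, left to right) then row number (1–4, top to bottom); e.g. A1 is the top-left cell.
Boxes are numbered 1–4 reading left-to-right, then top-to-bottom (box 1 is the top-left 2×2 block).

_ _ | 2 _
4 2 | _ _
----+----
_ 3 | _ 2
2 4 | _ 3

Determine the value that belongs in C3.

4

Cell C3 itself could take any of {1, 4} by direct elimination.
Consider where 4 can go in box 4.
C4 is out (row 4 already has a 4).
So the only cell in box 4 that can hold 4 is C3.
Therefore C3 = 4.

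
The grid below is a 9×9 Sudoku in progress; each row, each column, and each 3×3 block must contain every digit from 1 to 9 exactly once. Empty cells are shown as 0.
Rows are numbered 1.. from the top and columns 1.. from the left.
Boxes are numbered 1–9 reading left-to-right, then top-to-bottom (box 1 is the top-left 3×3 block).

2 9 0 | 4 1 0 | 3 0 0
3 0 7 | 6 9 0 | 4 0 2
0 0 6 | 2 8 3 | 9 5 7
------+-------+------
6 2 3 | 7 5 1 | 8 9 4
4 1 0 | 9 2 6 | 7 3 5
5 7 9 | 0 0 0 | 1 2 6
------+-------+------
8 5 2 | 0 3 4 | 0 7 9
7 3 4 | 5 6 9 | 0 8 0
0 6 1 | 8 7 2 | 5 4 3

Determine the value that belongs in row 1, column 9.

Row 1 already contains {1, 2, 3, 4, 9}.
Column 9 already contains {2, 3, 4, 5, 6, 7, 9}.
Its 3×3 block (box 3) already contains {2, 3, 4, 5, 7, 9}.
The only value from 1–9 not eliminated is 8, so row 1, column 9 = 8.

8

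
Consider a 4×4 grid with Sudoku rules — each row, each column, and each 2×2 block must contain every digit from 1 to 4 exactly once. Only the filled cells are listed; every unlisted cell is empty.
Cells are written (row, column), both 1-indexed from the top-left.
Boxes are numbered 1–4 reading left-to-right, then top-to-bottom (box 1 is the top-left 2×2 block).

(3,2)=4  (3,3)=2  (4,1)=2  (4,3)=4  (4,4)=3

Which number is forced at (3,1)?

Cell (3,1) itself could take any of {1, 3} by direct elimination.
Consider where 3 can go in box 3.
(4,2) is out (row 4 already has a 3).
So the only cell in box 3 that can hold 3 is (3,1).
Therefore (3,1) = 3.

3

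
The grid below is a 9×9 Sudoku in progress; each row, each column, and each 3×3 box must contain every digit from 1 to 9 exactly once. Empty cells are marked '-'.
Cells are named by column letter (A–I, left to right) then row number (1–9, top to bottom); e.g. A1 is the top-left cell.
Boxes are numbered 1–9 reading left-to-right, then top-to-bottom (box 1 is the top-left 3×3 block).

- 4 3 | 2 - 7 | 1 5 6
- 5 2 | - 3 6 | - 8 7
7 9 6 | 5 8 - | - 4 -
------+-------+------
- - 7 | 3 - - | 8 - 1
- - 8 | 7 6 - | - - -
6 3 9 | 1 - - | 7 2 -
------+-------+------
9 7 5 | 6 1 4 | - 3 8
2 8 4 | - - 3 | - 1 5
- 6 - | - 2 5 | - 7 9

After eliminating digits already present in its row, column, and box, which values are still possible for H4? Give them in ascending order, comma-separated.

Row 4 already contains {1, 3, 7, 8}.
Column H already contains {1, 2, 3, 4, 5, 7, 8}.
Its 3×3 block (box 6) already contains {1, 2, 7, 8}.
Removing those from 1–9 leaves {6, 9} as the candidates for H4.

6,9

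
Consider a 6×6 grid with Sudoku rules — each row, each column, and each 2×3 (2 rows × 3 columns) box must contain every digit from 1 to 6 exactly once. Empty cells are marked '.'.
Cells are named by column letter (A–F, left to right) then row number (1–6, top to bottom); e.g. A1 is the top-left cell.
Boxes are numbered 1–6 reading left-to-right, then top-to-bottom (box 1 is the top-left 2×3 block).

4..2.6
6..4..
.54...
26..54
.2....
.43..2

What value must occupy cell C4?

1

Row 4 already contains {2, 4, 5, 6}.
Column C already contains {3, 4}.
Its 2×3 block (box 3) already contains {2, 4, 5, 6}.
The only value from 1–6 not eliminated is 1, so C4 = 1.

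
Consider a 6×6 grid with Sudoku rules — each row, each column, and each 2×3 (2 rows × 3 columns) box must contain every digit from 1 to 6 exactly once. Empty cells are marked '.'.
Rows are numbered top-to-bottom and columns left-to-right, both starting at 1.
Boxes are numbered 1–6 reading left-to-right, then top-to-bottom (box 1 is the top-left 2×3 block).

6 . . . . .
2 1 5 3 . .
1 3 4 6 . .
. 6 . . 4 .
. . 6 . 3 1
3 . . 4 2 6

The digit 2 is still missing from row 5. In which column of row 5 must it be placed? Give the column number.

Consider where 2 can go in row 5.
R5C1 is out (column 1 already has a 2).
R5C4 is out (box 6 already has a 2).
So the only cell in row 5 that can hold 2 is R5C2.
That is column 2.

2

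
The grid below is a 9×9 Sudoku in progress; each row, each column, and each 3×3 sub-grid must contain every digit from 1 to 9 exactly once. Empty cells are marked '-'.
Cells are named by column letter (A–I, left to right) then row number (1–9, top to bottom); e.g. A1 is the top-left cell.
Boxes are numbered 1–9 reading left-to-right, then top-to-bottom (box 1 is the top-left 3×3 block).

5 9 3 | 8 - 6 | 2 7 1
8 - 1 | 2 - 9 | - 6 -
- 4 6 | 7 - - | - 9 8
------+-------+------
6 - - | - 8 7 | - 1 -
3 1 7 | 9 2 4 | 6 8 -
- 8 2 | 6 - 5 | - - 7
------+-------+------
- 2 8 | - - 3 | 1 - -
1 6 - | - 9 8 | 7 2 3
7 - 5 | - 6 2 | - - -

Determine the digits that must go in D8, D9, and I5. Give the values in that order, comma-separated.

5,1,5

For D8:
  Consider where 5 can go in row 8.
  C8 is out (column C already has a 5).
  So the only cell in row 8 that can hold 5 is D8.
  So D8 = 5.
For D9:
  Consider where 1 can go in row 9.
  B9 is out (column B already has a 1).
  G9 is out (column G already has a 1).
  H9 is out (column H already has a 1).
  I9 is out (column I already has a 1).
  So the only cell in row 9 that can hold 1 is D9.
  So D9 = 1.
For I5:
  Row 5 already contains {1, 2, 3, 4, 6, 7, 8, 9}.
  Column I already contains {1, 3, 7, 8}.
  Its 3×3 block (box 6) already contains {1, 6, 7, 8}.
  The only value from 1–9 not eliminated is 5, so I5 = 5.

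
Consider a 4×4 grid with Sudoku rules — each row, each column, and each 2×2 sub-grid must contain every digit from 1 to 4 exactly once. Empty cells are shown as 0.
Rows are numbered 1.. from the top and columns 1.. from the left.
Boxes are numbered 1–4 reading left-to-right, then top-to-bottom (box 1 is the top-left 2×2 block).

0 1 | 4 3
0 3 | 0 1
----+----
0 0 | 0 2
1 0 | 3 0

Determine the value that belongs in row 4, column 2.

Cell row 4, column 2 itself could take any of {2, 4} by direct elimination.
Consider where 2 can go in box 3.
row 3, column 1 is out (row 3 already has a 2).
row 3, column 2 is out (row 3 already has a 2).
So the only cell in box 3 that can hold 2 is row 4, column 2.
Therefore row 4, column 2 = 2.

2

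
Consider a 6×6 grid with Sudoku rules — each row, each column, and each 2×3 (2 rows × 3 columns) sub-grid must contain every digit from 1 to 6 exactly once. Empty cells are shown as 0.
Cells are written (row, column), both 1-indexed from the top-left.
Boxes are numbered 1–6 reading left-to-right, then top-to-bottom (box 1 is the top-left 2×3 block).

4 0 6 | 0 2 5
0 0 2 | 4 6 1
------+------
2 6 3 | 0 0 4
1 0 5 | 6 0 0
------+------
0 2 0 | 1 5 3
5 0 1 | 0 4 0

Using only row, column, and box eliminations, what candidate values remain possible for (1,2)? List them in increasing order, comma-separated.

Row 1 already contains {2, 4, 5, 6}.
Column 2 already contains {2, 6}.
Its 2×3 block (box 1) already contains {2, 4, 6}.
Removing those from 1–6 leaves {1, 3} as the candidates for (1,2).

1,3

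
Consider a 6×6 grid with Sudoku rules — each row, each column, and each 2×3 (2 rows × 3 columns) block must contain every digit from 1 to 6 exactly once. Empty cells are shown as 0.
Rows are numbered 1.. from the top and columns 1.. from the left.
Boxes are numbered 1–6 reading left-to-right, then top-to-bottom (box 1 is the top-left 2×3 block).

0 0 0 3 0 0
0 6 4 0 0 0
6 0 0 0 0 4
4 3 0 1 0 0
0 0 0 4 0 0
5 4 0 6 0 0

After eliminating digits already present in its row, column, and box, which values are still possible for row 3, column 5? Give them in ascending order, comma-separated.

Row 3 already contains {4, 6}.
Column 5 already contains {}.
Its 2×3 block (box 4) already contains {1, 4}.
Removing those from 1–6 leaves {2, 3, 5} as the candidates for row 3, column 5.

2,3,5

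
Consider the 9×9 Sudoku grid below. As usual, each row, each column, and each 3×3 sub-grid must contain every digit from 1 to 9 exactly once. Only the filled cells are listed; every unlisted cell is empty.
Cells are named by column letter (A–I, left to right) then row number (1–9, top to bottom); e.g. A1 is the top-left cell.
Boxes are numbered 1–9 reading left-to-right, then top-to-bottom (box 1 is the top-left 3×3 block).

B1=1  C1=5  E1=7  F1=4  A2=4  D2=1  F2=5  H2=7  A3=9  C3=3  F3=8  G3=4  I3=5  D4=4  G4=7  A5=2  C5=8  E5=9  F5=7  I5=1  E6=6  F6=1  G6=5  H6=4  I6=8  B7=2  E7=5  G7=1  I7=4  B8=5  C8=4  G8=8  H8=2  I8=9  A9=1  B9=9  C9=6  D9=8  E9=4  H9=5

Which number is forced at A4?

5

Cell A4 itself could take any of {3, 5, 6} by direct elimination.
Consider where 5 can go in box 4.
B4 is out (column B already has a 5). C4 is out (column C already has a 5). B5 is out (column B already has a 5). A6 is out (row 6 already has a 5). The remaining empty cells in box 4 are similarly blocked.
So the only cell in box 4 that can hold 5 is A4.
Therefore A4 = 5.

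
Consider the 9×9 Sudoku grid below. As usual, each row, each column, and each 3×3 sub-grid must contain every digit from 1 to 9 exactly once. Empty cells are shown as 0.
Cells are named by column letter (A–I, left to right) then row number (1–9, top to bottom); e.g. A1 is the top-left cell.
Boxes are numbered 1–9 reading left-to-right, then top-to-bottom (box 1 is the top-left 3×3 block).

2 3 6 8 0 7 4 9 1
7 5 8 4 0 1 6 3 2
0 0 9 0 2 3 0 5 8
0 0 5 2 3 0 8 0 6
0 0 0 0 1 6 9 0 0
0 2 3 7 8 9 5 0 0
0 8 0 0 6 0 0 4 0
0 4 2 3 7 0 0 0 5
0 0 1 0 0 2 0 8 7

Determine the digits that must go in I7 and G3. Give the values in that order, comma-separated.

For I7:
  Consider where 9 can go in column I.
  I5 is out (row 5 already has a 9).
  I6 is out (row 6 already has a 9).
  So the only cell in column I that can hold 9 is I7.
  So I7 = 9.
For G3:
  Row 3 already contains {2, 3, 5, 8, 9}.
  Column G already contains {4, 5, 6, 8, 9}.
  Its 3×3 block (box 3) already contains {1, 2, 3, 4, 5, 6, 8, 9}.
  The only value from 1–9 not eliminated is 7, so G3 = 7.

9,7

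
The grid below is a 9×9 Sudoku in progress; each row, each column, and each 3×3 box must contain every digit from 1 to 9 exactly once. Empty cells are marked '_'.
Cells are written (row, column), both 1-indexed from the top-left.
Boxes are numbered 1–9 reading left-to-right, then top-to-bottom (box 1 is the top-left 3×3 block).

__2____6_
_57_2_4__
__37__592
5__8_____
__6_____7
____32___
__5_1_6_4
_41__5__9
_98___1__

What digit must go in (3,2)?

Cell (3,2) itself could take any of {1, 6, 8} by direct elimination.
Consider where 6 can go in column 2.
(1,2) is out (row 1 already has a 6).
(4,2) is out (box 4 already has a 6).
(5,2) is out (row 5 already has a 6).
(6,2) is out (box 4 already has a 6).
(7,2) is out (row 7 already has a 6).
So the only cell in column 2 that can hold 6 is (3,2).
Therefore (3,2) = 6.

6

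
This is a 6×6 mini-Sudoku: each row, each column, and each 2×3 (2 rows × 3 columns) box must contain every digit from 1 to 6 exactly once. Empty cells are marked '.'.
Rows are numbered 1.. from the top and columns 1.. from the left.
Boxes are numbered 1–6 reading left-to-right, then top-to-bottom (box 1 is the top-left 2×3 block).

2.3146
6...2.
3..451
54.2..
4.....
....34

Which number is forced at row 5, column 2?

3

Cell row 5, column 2 itself could take any of {1, 2, 3, 5, 6} by direct elimination.
Consider where 3 can go in row 5.
row 5, column 3 is out (column 3 already has a 3).
row 5, column 4 is out (box 6 already has a 3).
row 5, column 5 is out (column 5 already has a 3).
row 5, column 6 is out (box 6 already has a 3).
So the only cell in row 5 that can hold 3 is row 5, column 2.
Therefore row 5, column 2 = 3.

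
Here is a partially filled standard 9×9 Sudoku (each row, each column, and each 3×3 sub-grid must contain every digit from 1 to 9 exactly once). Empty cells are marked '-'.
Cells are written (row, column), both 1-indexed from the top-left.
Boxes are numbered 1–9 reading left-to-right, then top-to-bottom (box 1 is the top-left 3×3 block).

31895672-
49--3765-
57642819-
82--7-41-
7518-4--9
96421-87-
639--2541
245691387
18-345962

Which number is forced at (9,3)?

7

Row 9 already contains {1, 2, 3, 4, 5, 6, 8, 9}.
Column 3 already contains {1, 4, 5, 6, 8, 9}.
Its 3×3 block (box 7) already contains {1, 2, 3, 4, 5, 6, 8, 9}.
The only value from 1–9 not eliminated is 7, so (9,3) = 7.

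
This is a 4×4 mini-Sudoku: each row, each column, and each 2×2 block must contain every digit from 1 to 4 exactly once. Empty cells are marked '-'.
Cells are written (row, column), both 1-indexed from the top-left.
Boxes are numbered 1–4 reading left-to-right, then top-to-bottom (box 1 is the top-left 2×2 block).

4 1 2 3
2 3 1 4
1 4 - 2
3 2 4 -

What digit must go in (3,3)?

Row 3 already contains {1, 2, 4}.
Column 3 already contains {1, 2, 4}.
Its 2×2 block (box 4) already contains {2, 4}.
The only value from 1–4 not eliminated is 3, so (3,3) = 3.

3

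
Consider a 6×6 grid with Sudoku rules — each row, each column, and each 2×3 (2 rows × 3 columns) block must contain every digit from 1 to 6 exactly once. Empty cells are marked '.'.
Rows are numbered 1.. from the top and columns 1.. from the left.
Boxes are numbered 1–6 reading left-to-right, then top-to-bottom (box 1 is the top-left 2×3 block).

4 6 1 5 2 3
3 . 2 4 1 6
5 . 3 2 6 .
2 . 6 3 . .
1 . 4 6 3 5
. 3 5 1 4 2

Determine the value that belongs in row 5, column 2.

2

Row 5 already contains {1, 3, 4, 5, 6}.
Column 2 already contains {3, 6}.
Its 2×3 block (box 5) already contains {1, 3, 4, 5}.
The only value from 1–6 not eliminated is 2, so row 5, column 2 = 2.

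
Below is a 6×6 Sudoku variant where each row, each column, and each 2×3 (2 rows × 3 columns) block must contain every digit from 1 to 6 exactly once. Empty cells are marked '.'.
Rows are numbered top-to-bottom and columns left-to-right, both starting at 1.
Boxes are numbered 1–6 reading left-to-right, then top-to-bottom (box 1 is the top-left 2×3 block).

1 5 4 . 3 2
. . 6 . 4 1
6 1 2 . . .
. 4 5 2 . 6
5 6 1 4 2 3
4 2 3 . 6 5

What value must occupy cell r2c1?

2

Cell r2c1 itself could take any of {2, 3} by direct elimination.
Consider where 2 can go in row 2.
r2c2 is out (column 2 already has a 2).
r2c4 is out (column 4 already has a 2).
So the only cell in row 2 that can hold 2 is r2c1.
Therefore r2c1 = 2.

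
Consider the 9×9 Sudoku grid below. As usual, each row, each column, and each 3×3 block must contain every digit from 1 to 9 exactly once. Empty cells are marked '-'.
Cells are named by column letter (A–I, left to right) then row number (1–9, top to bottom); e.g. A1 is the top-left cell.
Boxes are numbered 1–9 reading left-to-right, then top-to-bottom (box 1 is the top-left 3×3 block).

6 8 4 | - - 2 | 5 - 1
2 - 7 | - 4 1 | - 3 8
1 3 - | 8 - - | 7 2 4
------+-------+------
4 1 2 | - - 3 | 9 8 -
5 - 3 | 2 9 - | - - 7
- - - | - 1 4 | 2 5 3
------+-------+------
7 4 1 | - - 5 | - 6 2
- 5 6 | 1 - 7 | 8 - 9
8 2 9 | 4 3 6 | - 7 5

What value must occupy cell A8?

Row 8 already contains {1, 5, 6, 7, 8, 9}.
Column A already contains {1, 2, 4, 5, 6, 7, 8}.
Its 3×3 block (box 7) already contains {1, 2, 4, 5, 6, 7, 8, 9}.
The only value from 1–9 not eliminated is 3, so A8 = 3.

3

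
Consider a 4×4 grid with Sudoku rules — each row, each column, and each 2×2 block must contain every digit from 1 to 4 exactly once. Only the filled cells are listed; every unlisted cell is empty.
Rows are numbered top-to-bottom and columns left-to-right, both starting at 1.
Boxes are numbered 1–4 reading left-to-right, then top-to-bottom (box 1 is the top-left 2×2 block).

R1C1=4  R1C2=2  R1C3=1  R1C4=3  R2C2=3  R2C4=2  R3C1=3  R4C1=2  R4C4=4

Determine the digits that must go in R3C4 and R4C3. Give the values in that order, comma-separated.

1,3

For R3C4:
  Row 3 already contains {3}.
  Column 4 already contains {2, 3, 4}.
  Its 2×2 block (box 4) already contains {4}.
  The only value from 1–4 not eliminated is 1, so R3C4 = 1.
For R4C3:
  Row 4 already contains {2, 4}.
  Column 3 already contains {1}.
  Its 2×2 block (box 4) already contains {4}.
  The only value from 1–4 not eliminated is 3, so R4C3 = 3.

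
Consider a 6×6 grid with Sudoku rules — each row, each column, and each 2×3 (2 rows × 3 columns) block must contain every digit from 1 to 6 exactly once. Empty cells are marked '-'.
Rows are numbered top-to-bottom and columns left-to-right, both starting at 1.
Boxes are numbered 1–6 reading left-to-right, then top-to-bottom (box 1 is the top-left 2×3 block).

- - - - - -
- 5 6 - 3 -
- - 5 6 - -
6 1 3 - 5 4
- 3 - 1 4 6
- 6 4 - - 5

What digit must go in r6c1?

1

Cell r6c1 itself could take any of {1, 2} by direct elimination.
Consider where 1 can go in box 5.
r5c1 is out (row 5 already has a 1).
r5c3 is out (row 5 already has a 1).
So the only cell in box 5 that can hold 1 is r6c1.
Therefore r6c1 = 1.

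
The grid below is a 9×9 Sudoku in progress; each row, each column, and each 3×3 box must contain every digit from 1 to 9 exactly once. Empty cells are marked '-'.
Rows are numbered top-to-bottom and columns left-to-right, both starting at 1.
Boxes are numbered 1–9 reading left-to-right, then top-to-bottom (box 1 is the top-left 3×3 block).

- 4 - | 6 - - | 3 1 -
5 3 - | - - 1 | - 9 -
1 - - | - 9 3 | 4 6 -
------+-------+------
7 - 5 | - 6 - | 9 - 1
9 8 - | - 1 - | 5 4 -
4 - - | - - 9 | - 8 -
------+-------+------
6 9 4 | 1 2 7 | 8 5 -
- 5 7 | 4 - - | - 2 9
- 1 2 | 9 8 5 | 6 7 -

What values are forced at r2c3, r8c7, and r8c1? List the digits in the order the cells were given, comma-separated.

6,1,8

For r2c3:
  Consider where 6 can go in box 1.
  r1c1 is out (row 1 already has a 6).
  r1c3 is out (row 1 already has a 6).
  r3c2 is out (row 3 already has a 6).
  r3c3 is out (row 3 already has a 6).
  So the only cell in box 1 that can hold 6 is r2c3.
  So r2c3 = 6.
For r8c7:
  Row 8 already contains {2, 4, 5, 7, 9}.
  Column 7 already contains {3, 4, 5, 6, 8, 9}.
  Its 3×3 block (box 9) already contains {2, 5, 6, 7, 8, 9}.
  The only value from 1–9 not eliminated is 1, so r8c7 = 1.
For r8c1:
  Consider where 8 can go in box 7.
  r9c1 is out (row 9 already has a 8).
  So the only cell in box 7 that can hold 8 is r8c1.
  So r8c1 = 8.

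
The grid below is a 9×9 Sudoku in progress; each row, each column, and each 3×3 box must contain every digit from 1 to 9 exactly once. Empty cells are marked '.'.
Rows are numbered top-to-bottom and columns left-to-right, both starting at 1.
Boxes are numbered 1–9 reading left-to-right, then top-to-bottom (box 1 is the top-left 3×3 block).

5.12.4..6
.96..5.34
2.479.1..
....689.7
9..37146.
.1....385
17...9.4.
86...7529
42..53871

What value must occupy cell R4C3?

2

Cell R4C3 itself could take any of {2, 3, 5} by direct elimination.
Consider where 2 can go in row 4.
R4C1 is out (column 1 already has a 2).
R4C2 is out (column 2 already has a 2).
R4C4 is out (column 4 already has a 2).
R4C8 is out (column 8 already has a 2).
So the only cell in row 4 that can hold 2 is R4C3.
Therefore R4C3 = 2.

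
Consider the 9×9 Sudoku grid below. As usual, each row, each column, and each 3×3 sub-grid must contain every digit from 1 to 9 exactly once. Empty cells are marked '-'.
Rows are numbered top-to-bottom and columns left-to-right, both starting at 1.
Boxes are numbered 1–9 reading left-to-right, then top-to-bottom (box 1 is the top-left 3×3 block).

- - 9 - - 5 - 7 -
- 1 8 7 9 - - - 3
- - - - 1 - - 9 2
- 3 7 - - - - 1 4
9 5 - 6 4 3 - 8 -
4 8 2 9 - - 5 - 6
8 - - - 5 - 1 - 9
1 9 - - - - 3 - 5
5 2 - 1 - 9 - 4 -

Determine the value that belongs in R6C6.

1

Cell R6C6 itself could take any of {1, 7} by direct elimination.
Consider where 1 can go in box 5.
R4C4 is out (row 4 already has a 1).
R4C5 is out (row 4 already has a 1).
R4C6 is out (row 4 already has a 1).
R6C5 is out (column 5 already has a 1).
So the only cell in box 5 that can hold 1 is R6C6.
Therefore R6C6 = 1.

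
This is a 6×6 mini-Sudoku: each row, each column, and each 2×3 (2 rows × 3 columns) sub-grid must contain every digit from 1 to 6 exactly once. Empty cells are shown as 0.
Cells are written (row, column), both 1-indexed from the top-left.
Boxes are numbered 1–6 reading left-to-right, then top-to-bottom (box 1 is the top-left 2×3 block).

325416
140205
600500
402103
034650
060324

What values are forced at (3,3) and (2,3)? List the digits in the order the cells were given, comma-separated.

3,6

For (3,3):
  Consider where 3 can go in column 3.
  (2,3) is out (box 1 already has a 3).
  (6,3) is out (row 6 already has a 3).
  So the only cell in column 3 that can hold 3 is (3,3).
  So (3,3) = 3.
For (2,3):
  Row 2 already contains {1, 2, 4, 5}.
  Column 3 already contains {2, 4, 5}.
  Its 2×3 block (box 1) already contains {1, 2, 3, 4, 5}.
  The only value from 1–6 not eliminated is 6, so (2,3) = 6.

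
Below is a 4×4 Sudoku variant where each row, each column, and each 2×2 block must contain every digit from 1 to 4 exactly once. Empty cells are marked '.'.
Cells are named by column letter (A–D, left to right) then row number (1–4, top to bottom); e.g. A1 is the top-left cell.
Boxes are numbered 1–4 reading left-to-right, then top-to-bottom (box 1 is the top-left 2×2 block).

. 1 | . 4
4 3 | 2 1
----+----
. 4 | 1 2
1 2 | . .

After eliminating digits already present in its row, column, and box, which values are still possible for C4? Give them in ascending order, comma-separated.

3,4

Row 4 already contains {1, 2}.
Column C already contains {1, 2}.
Its 2×2 block (box 4) already contains {1, 2}.
Removing those from 1–4 leaves {3, 4} as the candidates for C4.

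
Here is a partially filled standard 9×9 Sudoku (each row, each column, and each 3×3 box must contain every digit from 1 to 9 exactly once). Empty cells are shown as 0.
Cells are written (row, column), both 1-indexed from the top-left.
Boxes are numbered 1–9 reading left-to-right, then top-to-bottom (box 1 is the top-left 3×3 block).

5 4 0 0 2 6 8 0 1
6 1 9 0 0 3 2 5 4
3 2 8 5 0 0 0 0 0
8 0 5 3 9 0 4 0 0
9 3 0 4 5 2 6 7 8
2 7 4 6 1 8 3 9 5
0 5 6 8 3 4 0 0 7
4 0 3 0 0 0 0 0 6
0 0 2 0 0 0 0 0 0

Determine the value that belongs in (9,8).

4

Cell (9,8) itself could take any of {1, 3, 4, 8} by direct elimination.
Consider where 4 can go in box 9.
(7,7) is out (row 7 already has a 4). (7,8) is out (row 7 already has a 4). (8,7) is out (row 8 already has a 4). (8,8) is out (row 8 already has a 4). The remaining empty cells in box 9 are similarly blocked.
So the only cell in box 9 that can hold 4 is (9,8).
Therefore (9,8) = 4.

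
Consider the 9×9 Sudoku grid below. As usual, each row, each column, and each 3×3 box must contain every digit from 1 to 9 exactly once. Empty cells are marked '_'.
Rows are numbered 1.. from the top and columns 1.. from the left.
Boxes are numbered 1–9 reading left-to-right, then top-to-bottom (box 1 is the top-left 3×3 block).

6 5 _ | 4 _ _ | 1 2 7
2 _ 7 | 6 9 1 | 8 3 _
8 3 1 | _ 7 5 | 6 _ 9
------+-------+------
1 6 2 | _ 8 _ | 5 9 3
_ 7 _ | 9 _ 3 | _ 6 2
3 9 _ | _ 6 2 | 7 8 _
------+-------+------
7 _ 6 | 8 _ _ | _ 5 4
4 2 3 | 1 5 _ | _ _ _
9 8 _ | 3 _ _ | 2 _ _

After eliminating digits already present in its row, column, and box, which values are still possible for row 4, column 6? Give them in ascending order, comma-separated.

Row 4 already contains {1, 2, 3, 5, 6, 8, 9}.
Column 6 already contains {1, 2, 3, 5}.
Its 3×3 block (box 5) already contains {2, 3, 6, 8, 9}.
Removing those from 1–9 leaves {4, 7} as the candidates for row 4, column 6.

4,7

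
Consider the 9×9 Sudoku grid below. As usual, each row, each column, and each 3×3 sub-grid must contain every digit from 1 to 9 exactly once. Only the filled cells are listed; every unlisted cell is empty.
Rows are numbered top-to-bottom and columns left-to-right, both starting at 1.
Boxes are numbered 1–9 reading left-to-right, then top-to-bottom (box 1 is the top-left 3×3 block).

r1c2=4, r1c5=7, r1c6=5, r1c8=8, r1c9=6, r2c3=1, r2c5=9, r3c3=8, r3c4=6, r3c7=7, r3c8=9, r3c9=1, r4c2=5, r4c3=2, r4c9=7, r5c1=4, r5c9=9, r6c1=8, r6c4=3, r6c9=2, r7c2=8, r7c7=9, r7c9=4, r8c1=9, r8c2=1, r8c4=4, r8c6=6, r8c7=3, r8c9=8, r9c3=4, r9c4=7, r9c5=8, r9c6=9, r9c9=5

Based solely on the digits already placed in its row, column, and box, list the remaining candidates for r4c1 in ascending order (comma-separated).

1,3,6

Row 4 already contains {2, 5, 7}.
Column 1 already contains {4, 8, 9}.
Its 3×3 block (box 4) already contains {2, 4, 5, 8}.
Removing those from 1–9 leaves {1, 3, 6} as the candidates for r4c1.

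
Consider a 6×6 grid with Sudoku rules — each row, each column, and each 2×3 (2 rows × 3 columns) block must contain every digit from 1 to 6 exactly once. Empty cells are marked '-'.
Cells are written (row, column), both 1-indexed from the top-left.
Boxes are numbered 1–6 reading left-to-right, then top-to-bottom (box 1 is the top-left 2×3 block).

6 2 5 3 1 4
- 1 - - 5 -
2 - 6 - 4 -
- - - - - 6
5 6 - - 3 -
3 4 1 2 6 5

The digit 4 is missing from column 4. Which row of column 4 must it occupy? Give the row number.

Consider where 4 can go in column 4.
(2,4) is out (box 2 already has a 4).
(3,4) is out (row 3 already has a 4).
(4,4) is out (box 4 already has a 4).
So the only cell in column 4 that can hold 4 is (5,4).
That is row 5.

5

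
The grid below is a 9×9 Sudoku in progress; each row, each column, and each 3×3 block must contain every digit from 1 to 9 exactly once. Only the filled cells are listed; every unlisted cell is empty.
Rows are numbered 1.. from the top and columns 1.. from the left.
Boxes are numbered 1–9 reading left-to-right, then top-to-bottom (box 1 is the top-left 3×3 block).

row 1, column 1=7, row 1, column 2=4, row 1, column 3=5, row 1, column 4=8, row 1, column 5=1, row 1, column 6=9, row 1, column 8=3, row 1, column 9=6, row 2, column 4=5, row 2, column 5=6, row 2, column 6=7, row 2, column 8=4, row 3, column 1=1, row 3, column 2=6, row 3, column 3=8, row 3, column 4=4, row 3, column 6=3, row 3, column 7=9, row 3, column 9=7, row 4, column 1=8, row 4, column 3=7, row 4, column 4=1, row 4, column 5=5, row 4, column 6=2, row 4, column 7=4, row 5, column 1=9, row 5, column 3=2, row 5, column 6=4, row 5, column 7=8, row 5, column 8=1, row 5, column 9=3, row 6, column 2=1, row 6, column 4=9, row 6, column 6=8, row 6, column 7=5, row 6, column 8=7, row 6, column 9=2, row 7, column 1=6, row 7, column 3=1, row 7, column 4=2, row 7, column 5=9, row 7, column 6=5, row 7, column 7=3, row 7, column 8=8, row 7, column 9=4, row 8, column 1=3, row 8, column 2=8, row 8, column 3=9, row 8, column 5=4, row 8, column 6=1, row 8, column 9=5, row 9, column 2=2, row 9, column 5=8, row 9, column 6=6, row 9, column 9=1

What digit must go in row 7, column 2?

7

Row 7 already contains {1, 2, 3, 4, 5, 6, 8, 9}.
Column 2 already contains {1, 2, 4, 6, 8}.
Its 3×3 block (box 7) already contains {1, 2, 3, 6, 8, 9}.
The only value from 1–9 not eliminated is 7, so row 7, column 2 = 7.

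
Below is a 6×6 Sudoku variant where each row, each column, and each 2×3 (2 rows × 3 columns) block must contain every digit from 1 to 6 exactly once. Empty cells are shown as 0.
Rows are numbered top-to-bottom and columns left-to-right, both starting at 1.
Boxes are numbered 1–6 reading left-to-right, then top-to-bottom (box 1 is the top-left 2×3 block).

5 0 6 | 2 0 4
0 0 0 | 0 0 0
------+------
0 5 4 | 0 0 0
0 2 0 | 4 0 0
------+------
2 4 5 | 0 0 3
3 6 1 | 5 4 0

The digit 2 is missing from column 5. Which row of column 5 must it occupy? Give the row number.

3

Consider where 2 can go in column 5.
r1c5 is out (row 1 already has a 2).
r2c5 is out (box 2 already has a 2).
r4c5 is out (row 4 already has a 2).
r5c5 is out (row 5 already has a 2).
So the only cell in column 5 that can hold 2 is r3c5.
That is row 3.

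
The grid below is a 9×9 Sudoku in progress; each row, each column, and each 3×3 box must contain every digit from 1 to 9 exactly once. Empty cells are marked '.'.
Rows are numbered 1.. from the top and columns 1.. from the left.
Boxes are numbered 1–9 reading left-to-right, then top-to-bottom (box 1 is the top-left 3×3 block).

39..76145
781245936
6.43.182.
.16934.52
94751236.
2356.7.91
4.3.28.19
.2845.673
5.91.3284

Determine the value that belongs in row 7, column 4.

Row 7 already contains {1, 2, 3, 4, 8, 9}.
Column 4 already contains {1, 2, 3, 4, 5, 6, 9}.
Its 3×3 block (box 8) already contains {1, 2, 3, 4, 5, 8}.
The only value from 1–9 not eliminated is 7, so row 7, column 4 = 7.

7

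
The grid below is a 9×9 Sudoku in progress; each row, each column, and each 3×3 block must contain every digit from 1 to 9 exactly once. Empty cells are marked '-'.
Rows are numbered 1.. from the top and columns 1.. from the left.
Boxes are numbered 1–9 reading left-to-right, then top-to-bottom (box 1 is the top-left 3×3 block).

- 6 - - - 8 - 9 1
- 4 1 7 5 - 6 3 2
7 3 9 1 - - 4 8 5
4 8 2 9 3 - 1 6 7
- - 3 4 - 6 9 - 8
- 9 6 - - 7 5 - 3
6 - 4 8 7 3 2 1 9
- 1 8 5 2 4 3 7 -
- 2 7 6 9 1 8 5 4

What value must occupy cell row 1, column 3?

Row 1 already contains {1, 6, 8, 9}.
Column 3 already contains {1, 2, 3, 4, 6, 7, 8, 9}.
Its 3×3 block (box 1) already contains {1, 3, 4, 6, 7, 9}.
The only value from 1–9 not eliminated is 5, so row 1, column 3 = 5.

5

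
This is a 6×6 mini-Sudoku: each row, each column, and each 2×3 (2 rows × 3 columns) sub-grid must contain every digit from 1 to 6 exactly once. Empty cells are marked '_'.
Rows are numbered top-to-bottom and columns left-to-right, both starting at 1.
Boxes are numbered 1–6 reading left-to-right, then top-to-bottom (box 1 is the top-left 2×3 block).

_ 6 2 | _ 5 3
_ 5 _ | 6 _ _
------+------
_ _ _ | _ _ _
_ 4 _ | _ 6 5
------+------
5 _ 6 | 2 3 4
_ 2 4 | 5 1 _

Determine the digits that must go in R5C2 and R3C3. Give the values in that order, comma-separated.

1,5

For R5C2:
  Row 5 already contains {2, 3, 4, 5, 6}.
  Column 2 already contains {2, 4, 5, 6}.
  Its 2×3 block (box 5) already contains {2, 4, 5, 6}.
  The only value from 1–6 not eliminated is 1, so R5C2 = 1.
For R3C3:
  Consider where 5 can go in row 3.
  R3C1 is out (column 1 already has a 5).
  R3C2 is out (column 2 already has a 5).
  R3C4 is out (column 4 already has a 5).
  R3C5 is out (column 5 already has a 5).
  R3C6 is out (column 6 already has a 5).
  So the only cell in row 3 that can hold 5 is R3C3.
  So R3C3 = 5.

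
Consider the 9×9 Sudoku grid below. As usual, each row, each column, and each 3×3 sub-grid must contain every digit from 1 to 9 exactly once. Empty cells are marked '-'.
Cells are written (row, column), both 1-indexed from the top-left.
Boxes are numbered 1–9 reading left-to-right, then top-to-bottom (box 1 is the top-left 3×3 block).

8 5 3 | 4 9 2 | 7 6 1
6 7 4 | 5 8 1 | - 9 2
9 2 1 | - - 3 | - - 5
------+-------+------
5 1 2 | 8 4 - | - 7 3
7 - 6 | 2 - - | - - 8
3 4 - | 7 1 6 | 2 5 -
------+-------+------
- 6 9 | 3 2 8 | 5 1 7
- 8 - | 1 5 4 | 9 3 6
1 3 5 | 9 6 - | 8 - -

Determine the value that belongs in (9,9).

Row 9 already contains {1, 3, 5, 6, 8, 9}.
Column 9 already contains {1, 2, 3, 5, 6, 7, 8}.
Its 3×3 block (box 9) already contains {1, 3, 5, 6, 7, 8, 9}.
The only value from 1–9 not eliminated is 4, so (9,9) = 4.

4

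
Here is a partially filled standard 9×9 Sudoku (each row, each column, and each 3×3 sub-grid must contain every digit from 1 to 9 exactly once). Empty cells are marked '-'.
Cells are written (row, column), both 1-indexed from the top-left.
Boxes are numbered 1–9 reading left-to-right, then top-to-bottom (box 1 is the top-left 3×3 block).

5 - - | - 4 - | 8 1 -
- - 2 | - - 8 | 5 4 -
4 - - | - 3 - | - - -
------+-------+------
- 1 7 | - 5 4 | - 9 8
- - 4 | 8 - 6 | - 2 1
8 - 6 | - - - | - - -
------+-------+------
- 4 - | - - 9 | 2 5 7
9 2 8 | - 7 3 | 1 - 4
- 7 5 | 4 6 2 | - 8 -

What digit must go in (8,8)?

Row 8 already contains {1, 2, 3, 4, 7, 8, 9}.
Column 8 already contains {1, 2, 4, 5, 8, 9}.
Its 3×3 block (box 9) already contains {1, 2, 4, 5, 7, 8}.
The only value from 1–9 not eliminated is 6, so (8,8) = 6.

6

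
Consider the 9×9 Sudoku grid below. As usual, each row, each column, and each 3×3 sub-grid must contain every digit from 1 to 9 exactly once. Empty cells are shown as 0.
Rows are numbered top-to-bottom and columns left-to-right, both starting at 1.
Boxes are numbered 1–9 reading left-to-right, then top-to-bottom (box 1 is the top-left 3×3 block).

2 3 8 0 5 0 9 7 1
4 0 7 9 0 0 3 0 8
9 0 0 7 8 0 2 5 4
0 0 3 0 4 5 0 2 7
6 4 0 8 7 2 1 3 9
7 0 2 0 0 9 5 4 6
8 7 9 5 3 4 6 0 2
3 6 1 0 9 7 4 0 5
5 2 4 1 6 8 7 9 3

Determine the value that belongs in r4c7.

Row 4 already contains {2, 3, 4, 5, 7}.
Column 7 already contains {1, 2, 3, 4, 5, 6, 7, 9}.
Its 3×3 block (box 6) already contains {1, 2, 3, 4, 5, 6, 7, 9}.
The only value from 1–9 not eliminated is 8, so r4c7 = 8.

8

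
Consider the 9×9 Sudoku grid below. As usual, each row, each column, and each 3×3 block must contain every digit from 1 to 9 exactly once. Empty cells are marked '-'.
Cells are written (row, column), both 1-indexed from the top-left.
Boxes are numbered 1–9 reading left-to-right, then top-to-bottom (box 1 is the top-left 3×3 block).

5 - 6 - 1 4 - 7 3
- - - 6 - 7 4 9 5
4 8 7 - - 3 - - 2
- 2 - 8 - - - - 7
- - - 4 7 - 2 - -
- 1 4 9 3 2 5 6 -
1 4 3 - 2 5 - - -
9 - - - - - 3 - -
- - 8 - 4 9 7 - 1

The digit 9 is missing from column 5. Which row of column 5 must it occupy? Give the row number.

3

Consider where 9 can go in column 5.
(2,5) is out (row 2 already has a 9).
(4,5) is out (box 5 already has a 9).
(8,5) is out (row 8 already has a 9).
So the only cell in column 5 that can hold 9 is (3,5).
That is row 3.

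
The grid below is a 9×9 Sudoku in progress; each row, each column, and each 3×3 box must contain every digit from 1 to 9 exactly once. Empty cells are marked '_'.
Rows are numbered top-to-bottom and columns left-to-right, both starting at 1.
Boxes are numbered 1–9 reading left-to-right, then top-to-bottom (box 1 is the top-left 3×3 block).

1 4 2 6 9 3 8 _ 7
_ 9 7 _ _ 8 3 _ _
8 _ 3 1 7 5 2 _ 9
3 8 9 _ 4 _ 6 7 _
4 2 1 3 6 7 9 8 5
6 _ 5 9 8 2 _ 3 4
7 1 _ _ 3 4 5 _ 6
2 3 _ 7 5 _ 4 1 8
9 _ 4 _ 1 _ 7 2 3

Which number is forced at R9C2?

5

Cell R9C2 itself could take any of {5, 6} by direct elimination.
Consider where 5 can go in column 2.
R3C2 is out (row 3 already has a 5).
R6C2 is out (row 6 already has a 5).
So the only cell in column 2 that can hold 5 is R9C2.
Therefore R9C2 = 5.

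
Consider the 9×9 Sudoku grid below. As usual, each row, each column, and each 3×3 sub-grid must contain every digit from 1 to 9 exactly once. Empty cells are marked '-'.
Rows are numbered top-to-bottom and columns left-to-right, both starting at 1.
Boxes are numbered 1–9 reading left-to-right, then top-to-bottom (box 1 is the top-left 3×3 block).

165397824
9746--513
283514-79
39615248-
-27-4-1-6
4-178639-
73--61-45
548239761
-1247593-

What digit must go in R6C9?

2

Row 6 already contains {1, 3, 4, 6, 7, 8, 9}.
Column 9 already contains {1, 3, 4, 5, 6, 9}.
Its 3×3 block (box 6) already contains {1, 3, 4, 6, 8, 9}.
The only value from 1–9 not eliminated is 2, so R6C9 = 2.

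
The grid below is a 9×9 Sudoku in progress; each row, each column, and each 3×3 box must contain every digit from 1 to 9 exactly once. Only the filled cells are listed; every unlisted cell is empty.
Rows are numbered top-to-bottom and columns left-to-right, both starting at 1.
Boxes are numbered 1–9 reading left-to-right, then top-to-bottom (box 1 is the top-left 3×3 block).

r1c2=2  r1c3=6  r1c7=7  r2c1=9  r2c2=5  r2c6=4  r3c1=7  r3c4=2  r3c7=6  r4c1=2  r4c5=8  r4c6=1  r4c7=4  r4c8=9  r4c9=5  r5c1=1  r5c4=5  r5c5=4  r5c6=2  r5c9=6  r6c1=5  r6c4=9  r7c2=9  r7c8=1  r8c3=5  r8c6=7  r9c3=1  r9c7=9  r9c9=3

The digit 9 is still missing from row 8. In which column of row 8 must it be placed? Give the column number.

5

Consider where 9 can go in row 8.
r8c1 is out (column 1 already has a 9). r8c2 is out (column 2 already has a 9). r8c4 is out (column 4 already has a 9). r8c7 is out (column 7 already has a 9). The remaining empty cells in row 8 are similarly blocked.
So the only cell in row 8 that can hold 9 is r8c5.
That is column 5.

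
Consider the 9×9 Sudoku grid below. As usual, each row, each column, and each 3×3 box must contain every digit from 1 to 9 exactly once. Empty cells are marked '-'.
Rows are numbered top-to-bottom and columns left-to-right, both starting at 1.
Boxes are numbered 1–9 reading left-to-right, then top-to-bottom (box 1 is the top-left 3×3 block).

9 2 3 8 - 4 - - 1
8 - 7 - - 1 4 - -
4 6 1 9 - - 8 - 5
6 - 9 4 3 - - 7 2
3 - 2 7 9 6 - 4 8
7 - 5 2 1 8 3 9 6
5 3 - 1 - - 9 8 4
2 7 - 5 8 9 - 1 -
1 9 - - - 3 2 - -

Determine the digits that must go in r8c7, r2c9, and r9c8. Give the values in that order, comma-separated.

For r8c7:
  Row 8 already contains {1, 2, 5, 7, 8, 9}.
  Column 7 already contains {2, 3, 4, 8, 9}.
  Its 3×3 block (box 9) already contains {1, 2, 4, 8, 9}.
  The only value from 1–9 not eliminated is 6, so r8c7 = 6.
For r2c9:
  Consider where 9 can go in row 2.
  r2c2 is out (column 2 already has a 9).
  r2c4 is out (column 4 already has a 9).
  r2c5 is out (column 5 already has a 9).
  r2c8 is out (column 8 already has a 9).
  So the only cell in row 2 that can hold 9 is r2c9.
  So r2c9 = 9.
For r9c8:
  Consider where 5 can go in column 8.
  r1c8 is out (box 3 already has a 5).
  r2c8 is out (box 3 already has a 5).
  r3c8 is out (row 3 already has a 5).
  So the only cell in column 8 that can hold 5 is r9c8.
  So r9c8 = 5.

6,9,5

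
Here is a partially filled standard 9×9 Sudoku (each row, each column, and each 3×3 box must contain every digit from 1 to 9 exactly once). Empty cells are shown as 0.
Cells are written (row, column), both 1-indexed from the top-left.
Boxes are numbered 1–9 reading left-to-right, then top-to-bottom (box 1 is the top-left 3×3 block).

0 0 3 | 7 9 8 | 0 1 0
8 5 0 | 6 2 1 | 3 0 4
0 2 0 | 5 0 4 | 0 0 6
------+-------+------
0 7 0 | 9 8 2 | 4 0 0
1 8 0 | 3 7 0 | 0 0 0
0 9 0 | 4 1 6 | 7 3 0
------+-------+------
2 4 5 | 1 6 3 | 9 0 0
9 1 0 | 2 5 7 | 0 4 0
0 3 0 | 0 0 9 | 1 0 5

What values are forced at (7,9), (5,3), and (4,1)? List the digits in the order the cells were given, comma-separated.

For (7,9):
  Consider where 7 can go in column 9.
  (1,9) is out (row 1 already has a 7).
  (4,9) is out (row 4 already has a 7).
  (5,9) is out (row 5 already has a 7).
  (6,9) is out (row 6 already has a 7).
  (8,9) is out (row 8 already has a 7).
  So the only cell in column 9 that can hold 7 is (7,9).
  So (7,9) = 7.
For (5,3):
  Consider where 4 can go in column 3.
  (2,3) is out (row 2 already has a 4). (3,3) is out (row 3 already has a 4). (4,3) is out (row 4 already has a 4). (6,3) is out (row 6 already has a 4). The remaining empty cells in column 3 are similarly blocked.
  So the only cell in column 3 that can hold 4 is (5,3).
  So (5,3) = 4.
For (4,1):
  Consider where 3 can go in box 4.
  (4,3) is out (column 3 already has a 3).
  (5,3) is out (row 5 already has a 3).
  (6,1) is out (row 6 already has a 3).
  (6,3) is out (row 6 already has a 3).
  So the only cell in box 4 that can hold 3 is (4,1).
  So (4,1) = 3.

7,4,3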